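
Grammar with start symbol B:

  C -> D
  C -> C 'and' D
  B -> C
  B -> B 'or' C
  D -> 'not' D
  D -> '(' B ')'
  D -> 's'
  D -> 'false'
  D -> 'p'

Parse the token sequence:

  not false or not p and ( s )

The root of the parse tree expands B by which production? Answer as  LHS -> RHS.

B -> B 'or' C

[B [B [C [D not [D false]]]] or [C [C [D not [D p]]] and [D ( [B [C [D s]]] )]]]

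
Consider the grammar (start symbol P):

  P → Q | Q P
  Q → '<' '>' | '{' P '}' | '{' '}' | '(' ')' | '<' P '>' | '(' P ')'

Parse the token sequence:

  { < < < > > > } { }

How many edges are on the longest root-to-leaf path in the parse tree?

8

[P [Q { [P [Q < [P [Q < [P [Q < >]] >]] >]] }] [P [Q { }]]]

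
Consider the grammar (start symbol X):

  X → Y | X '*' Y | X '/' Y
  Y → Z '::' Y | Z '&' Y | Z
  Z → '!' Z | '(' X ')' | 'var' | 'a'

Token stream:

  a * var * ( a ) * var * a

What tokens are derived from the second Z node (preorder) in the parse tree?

[X [X [X [X [X [Y [Z a]]] * [Y [Z var]]] * [Y [Z ( [X [Y [Z a]]] )]]] * [Y [Z var]]] * [Y [Z a]]]

var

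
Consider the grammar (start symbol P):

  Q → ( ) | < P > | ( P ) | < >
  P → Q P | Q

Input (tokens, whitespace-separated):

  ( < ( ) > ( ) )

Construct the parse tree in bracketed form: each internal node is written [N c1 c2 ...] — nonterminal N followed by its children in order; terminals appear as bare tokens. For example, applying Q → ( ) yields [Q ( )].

[P [Q ( [P [Q < [P [Q ( )]] >] [P [Q ( )]]] )]]

P
Q
( P )
( Q P )
( < P > P )
( < Q > P )
( < ( ) > P )
( < ( ) > Q )
( < ( ) > ( ) )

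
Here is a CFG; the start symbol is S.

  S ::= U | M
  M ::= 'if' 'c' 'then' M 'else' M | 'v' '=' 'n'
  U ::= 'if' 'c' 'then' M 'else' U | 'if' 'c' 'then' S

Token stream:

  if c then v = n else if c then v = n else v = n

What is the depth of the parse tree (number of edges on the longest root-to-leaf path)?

4

[S [M if c then [M v = n] else [M if c then [M v = n] else [M v = n]]]]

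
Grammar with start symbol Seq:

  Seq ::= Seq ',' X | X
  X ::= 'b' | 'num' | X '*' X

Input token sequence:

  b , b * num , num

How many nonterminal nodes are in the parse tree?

8

[Seq [Seq [Seq [X b]] , [X [X b] * [X num]]] , [X num]]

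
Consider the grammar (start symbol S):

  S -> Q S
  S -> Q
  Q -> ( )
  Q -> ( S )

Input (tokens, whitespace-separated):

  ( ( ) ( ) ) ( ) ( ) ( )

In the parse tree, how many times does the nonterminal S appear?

6

[S [Q ( [S [Q ( )] [S [Q ( )]]] )] [S [Q ( )] [S [Q ( )] [S [Q ( )]]]]]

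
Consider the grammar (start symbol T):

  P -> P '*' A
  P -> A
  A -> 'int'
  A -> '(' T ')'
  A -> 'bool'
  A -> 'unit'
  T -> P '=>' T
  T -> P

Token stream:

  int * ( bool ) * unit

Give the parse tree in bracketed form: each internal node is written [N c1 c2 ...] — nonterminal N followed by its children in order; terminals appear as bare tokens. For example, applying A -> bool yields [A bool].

T
P
P * A
P * A * A
A * A * A
int * A * A
int * ( T ) * A
int * ( P ) * A
int * ( A ) * A
int * ( bool ) * A
int * ( bool ) * unit

[T [P [P [P [A int]] * [A ( [T [P [A bool]]] )]] * [A unit]]]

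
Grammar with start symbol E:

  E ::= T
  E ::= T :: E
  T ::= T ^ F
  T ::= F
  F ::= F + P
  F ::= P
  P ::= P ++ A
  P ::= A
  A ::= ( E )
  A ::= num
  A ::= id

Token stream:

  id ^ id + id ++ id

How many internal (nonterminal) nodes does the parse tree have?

14

[E [T [T [F [P [A id]]]] ^ [F [F [P [A id]]] + [P [P [A id]] ++ [A id]]]]]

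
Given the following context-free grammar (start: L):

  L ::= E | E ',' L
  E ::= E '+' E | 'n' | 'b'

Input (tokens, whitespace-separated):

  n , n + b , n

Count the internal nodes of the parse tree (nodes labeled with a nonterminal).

8

[L [E n] , [L [E [E n] + [E b]] , [L [E n]]]]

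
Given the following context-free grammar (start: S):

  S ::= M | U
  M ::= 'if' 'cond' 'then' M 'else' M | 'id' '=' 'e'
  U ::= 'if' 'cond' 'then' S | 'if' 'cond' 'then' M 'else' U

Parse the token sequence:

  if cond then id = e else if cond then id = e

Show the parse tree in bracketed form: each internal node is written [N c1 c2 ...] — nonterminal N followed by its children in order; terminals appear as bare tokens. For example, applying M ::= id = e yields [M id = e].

[S [U if cond then [M id = e] else [U if cond then [S [M id = e]]]]]

S
U
if cond then M else U
if cond then id = e else U
if cond then id = e else if cond then S
if cond then id = e else if cond then M
if cond then id = e else if cond then id = e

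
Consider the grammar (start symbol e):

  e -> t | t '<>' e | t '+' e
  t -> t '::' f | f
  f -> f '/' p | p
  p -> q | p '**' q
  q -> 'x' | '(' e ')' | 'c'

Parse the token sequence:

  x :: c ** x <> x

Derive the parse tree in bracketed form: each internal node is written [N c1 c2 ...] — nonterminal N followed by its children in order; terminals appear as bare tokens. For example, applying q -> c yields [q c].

e
t <> e
t :: f <> e
f :: f <> e
p :: f <> e
q :: f <> e
x :: f <> e
x :: p <> e
x :: p ** q <> e
x :: q ** q <> e
x :: c ** q <> e
x :: c ** x <> e
x :: c ** x <> t
x :: c ** x <> f
x :: c ** x <> p
x :: c ** x <> q
x :: c ** x <> x

[e [t [t [f [p [q x]]]] :: [f [p [p [q c]] ** [q x]]]] <> [e [t [f [p [q x]]]]]]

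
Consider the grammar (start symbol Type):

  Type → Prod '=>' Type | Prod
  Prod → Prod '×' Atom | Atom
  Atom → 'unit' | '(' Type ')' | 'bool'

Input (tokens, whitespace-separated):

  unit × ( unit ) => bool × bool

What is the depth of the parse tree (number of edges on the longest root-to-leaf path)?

6

[Type [Prod [Prod [Atom unit]] × [Atom ( [Type [Prod [Atom unit]]] )]] => [Type [Prod [Prod [Atom bool]] × [Atom bool]]]]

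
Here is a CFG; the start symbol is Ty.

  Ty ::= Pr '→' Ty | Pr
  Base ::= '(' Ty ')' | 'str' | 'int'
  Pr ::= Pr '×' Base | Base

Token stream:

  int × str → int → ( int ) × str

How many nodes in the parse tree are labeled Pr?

[Ty [Pr [Pr [Base int]] × [Base str]] → [Ty [Pr [Base int]] → [Ty [Pr [Pr [Base ( [Ty [Pr [Base int]]] )]] × [Base str]]]]]

6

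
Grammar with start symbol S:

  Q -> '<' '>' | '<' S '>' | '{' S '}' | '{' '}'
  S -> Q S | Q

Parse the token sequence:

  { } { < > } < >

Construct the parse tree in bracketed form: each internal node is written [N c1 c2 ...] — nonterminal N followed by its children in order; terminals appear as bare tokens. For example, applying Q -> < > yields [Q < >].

S
Q S
{ } S
{ } Q S
{ } { S } S
{ } { Q } S
{ } { < > } S
{ } { < > } Q
{ } { < > } < >

[S [Q { }] [S [Q { [S [Q < >]] }] [S [Q < >]]]]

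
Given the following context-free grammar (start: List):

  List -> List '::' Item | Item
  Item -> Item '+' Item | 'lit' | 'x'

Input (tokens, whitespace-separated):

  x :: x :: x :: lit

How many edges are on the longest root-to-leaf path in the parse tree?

5

[List [List [List [List [Item x]] :: [Item x]] :: [Item x]] :: [Item lit]]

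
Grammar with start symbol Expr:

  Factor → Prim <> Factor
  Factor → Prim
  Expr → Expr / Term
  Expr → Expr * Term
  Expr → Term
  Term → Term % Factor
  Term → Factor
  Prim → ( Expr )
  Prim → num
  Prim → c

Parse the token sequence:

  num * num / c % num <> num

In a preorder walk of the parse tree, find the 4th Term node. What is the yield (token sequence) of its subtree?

[Expr [Expr [Expr [Term [Factor [Prim num]]]] * [Term [Factor [Prim num]]]] / [Term [Term [Factor [Prim c]]] % [Factor [Prim num] <> [Factor [Prim num]]]]]

c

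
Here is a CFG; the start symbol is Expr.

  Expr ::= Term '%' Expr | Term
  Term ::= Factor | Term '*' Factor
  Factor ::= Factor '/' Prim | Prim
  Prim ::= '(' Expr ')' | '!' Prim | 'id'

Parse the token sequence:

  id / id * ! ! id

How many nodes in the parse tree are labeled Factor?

3

[Expr [Term [Term [Factor [Factor [Prim id]] / [Prim id]]] * [Factor [Prim ! [Prim ! [Prim id]]]]]]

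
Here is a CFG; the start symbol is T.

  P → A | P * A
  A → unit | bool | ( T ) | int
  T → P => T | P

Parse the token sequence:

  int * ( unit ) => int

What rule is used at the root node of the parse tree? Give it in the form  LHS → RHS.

T → P => T

[T [P [P [A int]] * [A ( [T [P [A unit]]] )]] => [T [P [A int]]]]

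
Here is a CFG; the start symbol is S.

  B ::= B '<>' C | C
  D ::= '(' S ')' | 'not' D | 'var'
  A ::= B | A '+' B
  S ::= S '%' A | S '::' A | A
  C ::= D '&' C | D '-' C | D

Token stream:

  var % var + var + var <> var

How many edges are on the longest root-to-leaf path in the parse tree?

7

[S [S [A [B [C [D var]]]]] % [A [A [A [B [C [D var]]]] + [B [C [D var]]]] + [B [B [C [D var]]] <> [C [D var]]]]]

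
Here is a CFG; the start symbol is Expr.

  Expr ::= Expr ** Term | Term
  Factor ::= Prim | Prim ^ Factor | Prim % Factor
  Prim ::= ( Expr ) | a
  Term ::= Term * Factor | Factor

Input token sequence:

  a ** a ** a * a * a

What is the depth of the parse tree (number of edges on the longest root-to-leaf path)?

6

[Expr [Expr [Expr [Term [Factor [Prim a]]]] ** [Term [Factor [Prim a]]]] ** [Term [Term [Term [Factor [Prim a]]] * [Factor [Prim a]]] * [Factor [Prim a]]]]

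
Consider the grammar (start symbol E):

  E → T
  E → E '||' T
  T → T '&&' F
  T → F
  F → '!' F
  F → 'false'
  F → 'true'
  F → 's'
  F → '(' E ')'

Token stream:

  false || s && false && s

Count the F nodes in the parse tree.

4

[E [E [T [F false]]] || [T [T [T [F s]] && [F false]] && [F s]]]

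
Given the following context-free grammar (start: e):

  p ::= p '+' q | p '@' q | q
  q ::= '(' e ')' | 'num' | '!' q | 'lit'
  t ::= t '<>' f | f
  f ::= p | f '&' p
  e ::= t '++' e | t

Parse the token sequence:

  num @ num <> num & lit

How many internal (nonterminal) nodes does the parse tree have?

14

[e [t [t [f [p [p [q num]] @ [q num]]]] <> [f [f [p [q num]]] & [p [q lit]]]]]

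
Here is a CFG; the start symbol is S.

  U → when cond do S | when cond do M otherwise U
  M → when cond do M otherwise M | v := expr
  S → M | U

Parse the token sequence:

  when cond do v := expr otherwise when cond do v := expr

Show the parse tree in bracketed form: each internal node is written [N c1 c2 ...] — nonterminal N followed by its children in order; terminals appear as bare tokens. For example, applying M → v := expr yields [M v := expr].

[S [U when cond do [M v := expr] otherwise [U when cond do [S [M v := expr]]]]]

S
U
when cond do M otherwise U
when cond do v := expr otherwise U
when cond do v := expr otherwise when cond do S
when cond do v := expr otherwise when cond do M
when cond do v := expr otherwise when cond do v := expr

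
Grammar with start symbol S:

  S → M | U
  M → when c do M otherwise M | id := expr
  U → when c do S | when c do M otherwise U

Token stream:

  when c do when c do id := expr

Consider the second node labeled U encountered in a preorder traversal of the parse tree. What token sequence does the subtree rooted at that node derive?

when c do id := expr

[S [U when c do [S [U when c do [S [M id := expr]]]]]]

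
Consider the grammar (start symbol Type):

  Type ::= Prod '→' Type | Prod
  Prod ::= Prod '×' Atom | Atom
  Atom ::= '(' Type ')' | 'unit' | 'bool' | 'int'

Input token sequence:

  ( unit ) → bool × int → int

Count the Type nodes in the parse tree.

[Type [Prod [Atom ( [Type [Prod [Atom unit]]] )]] → [Type [Prod [Prod [Atom bool]] × [Atom int]] → [Type [Prod [Atom int]]]]]

4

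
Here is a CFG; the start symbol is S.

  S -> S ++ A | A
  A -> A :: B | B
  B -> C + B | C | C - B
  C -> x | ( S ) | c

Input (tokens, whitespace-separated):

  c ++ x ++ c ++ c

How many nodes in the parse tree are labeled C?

[S [S [S [S [A [B [C c]]]] ++ [A [B [C x]]]] ++ [A [B [C c]]]] ++ [A [B [C c]]]]

4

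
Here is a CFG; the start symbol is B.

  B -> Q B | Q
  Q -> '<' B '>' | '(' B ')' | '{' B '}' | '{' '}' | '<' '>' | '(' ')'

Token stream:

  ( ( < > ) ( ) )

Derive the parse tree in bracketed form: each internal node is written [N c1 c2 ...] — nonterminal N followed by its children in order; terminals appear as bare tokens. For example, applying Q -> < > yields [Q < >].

B
Q
( B )
( Q B )
( ( B ) B )
( ( Q ) B )
( ( < > ) B )
( ( < > ) Q )
( ( < > ) ( ) )

[B [Q ( [B [Q ( [B [Q < >]] )] [B [Q ( )]]] )]]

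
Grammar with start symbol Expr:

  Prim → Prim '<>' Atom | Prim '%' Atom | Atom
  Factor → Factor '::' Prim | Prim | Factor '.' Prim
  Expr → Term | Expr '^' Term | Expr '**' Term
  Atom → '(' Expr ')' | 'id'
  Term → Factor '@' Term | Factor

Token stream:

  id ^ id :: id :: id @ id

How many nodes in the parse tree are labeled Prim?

5

[Expr [Expr [Term [Factor [Prim [Atom id]]]]] ^ [Term [Factor [Factor [Factor [Prim [Atom id]]] :: [Prim [Atom id]]] :: [Prim [Atom id]]] @ [Term [Factor [Prim [Atom id]]]]]]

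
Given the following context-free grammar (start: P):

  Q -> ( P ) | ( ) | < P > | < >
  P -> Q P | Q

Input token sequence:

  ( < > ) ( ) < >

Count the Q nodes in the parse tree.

[P [Q ( [P [Q < >]] )] [P [Q ( )] [P [Q < >]]]]

4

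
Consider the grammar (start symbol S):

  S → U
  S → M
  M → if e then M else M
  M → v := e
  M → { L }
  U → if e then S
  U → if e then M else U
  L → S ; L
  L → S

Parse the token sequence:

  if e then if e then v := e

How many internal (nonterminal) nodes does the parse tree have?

6

[S [U if e then [S [U if e then [S [M v := e]]]]]]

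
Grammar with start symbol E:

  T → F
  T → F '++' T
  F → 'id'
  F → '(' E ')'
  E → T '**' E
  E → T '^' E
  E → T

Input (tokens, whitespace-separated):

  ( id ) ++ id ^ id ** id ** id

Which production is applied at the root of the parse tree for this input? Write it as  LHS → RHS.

E → T '^' E

[E [T [F ( [E [T [F id]]] )] ++ [T [F id]]] ^ [E [T [F id]] ** [E [T [F id]] ** [E [T [F id]]]]]]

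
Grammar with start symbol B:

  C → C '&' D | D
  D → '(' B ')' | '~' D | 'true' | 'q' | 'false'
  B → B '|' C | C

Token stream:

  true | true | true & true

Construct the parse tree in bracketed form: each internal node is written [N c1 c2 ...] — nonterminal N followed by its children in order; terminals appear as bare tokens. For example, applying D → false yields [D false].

B
B | C
B | C | C
C | C | C
D | C | C
true | C | C
true | D | C
true | true | C
true | true | C & D
true | true | D & D
true | true | true & D
true | true | true & true

[B [B [B [C [D true]]] | [C [D true]]] | [C [C [D true]] & [D true]]]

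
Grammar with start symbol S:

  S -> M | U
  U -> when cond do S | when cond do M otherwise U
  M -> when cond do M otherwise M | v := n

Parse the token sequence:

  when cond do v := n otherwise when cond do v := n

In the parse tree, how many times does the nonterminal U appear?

2

[S [U when cond do [M v := n] otherwise [U when cond do [S [M v := n]]]]]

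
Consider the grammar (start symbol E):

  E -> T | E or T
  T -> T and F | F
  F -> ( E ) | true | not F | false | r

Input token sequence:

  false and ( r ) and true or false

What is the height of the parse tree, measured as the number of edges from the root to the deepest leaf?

[E [E [T [T [T [F false]] and [F ( [E [T [F r]]] )]] and [F true]]] or [T [F false]]]

8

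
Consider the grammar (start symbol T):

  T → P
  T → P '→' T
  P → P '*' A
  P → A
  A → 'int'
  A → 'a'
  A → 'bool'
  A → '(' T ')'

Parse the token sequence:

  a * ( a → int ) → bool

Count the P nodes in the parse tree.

5

[T [P [P [A a]] * [A ( [T [P [A a]] → [T [P [A int]]]] )]] → [T [P [A bool]]]]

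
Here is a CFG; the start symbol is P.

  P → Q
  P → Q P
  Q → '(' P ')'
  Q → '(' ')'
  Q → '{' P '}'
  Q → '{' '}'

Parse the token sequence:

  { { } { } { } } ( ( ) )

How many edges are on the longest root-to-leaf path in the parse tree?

6

[P [Q { [P [Q { }] [P [Q { }] [P [Q { }]]]] }] [P [Q ( [P [Q ( )]] )]]]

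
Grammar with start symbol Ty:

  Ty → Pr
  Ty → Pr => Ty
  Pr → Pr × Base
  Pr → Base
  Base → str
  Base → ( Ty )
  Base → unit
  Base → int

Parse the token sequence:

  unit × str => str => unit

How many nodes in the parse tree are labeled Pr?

4

[Ty [Pr [Pr [Base unit]] × [Base str]] => [Ty [Pr [Base str]] => [Ty [Pr [Base unit]]]]]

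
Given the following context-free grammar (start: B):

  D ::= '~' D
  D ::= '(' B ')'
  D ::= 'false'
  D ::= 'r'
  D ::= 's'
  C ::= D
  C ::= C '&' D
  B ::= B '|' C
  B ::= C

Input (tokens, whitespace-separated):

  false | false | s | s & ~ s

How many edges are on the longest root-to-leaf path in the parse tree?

[B [B [B [B [C [D false]]] | [C [D false]]] | [C [D s]]] | [C [C [D s]] & [D ~ [D s]]]]

6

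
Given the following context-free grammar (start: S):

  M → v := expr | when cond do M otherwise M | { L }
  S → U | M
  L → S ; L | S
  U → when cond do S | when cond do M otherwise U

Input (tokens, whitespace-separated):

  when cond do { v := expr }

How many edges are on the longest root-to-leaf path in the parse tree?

7

[S [U when cond do [S [M { [L [S [M v := expr]]] }]]]]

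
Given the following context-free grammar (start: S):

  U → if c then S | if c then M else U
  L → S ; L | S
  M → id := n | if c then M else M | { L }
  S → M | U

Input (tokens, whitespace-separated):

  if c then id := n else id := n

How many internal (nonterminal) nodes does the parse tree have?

4

[S [M if c then [M id := n] else [M id := n]]]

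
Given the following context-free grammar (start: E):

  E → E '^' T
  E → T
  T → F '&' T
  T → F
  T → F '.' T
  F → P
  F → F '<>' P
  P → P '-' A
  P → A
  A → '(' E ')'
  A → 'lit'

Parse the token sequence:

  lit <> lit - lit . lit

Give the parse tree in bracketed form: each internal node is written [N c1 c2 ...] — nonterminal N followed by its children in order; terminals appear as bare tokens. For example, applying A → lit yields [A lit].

E
T
F . T
F <> P . T
P <> P . T
A <> P . T
lit <> P . T
lit <> P - A . T
lit <> A - A . T
lit <> lit - A . T
lit <> lit - lit . T
lit <> lit - lit . F
lit <> lit - lit . P
lit <> lit - lit . A
lit <> lit - lit . lit

[E [T [F [F [P [A lit]]] <> [P [P [A lit]] - [A lit]]] . [T [F [P [A lit]]]]]]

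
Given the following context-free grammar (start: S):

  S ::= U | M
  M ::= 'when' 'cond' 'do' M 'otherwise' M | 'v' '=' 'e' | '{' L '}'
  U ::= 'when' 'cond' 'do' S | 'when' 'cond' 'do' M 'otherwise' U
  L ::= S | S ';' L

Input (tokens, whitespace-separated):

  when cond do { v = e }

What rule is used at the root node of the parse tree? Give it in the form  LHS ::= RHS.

[S [U when cond do [S [M { [L [S [M v = e]]] }]]]]

S ::= U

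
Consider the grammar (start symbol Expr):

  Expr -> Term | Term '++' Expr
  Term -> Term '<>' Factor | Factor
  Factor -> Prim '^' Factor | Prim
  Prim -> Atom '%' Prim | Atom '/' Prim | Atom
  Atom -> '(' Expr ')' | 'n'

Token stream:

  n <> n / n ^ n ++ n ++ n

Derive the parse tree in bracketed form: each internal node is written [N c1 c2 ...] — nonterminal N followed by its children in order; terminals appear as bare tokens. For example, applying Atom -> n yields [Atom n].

[Expr [Term [Term [Factor [Prim [Atom n]]]] <> [Factor [Prim [Atom n] / [Prim [Atom n]]] ^ [Factor [Prim [Atom n]]]]] ++ [Expr [Term [Factor [Prim [Atom n]]]] ++ [Expr [Term [Factor [Prim [Atom n]]]]]]]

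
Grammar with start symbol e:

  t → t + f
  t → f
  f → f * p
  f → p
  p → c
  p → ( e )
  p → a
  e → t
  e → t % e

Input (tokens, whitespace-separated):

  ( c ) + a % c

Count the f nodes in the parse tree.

[e [t [t [f [p ( [e [t [f [p c]]]] )]]] + [f [p a]]] % [e [t [f [p c]]]]]

4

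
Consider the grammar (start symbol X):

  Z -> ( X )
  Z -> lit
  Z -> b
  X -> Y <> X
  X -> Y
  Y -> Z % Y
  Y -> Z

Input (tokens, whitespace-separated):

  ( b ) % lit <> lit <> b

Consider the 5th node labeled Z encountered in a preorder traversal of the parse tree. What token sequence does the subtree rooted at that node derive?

[X [Y [Z ( [X [Y [Z b]]] )] % [Y [Z lit]]] <> [X [Y [Z lit]] <> [X [Y [Z b]]]]]

b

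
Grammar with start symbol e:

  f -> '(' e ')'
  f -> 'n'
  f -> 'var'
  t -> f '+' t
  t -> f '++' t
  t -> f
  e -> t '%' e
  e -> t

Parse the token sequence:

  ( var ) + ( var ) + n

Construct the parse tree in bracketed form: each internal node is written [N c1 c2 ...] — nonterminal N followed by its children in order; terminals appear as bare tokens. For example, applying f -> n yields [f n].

[e [t [f ( [e [t [f var]]] )] + [t [f ( [e [t [f var]]] )] + [t [f n]]]]]

e
t
f + t
( e ) + t
( t ) + t
( f ) + t
( var ) + t
( var ) + f + t
( var ) + ( e ) + t
( var ) + ( t ) + t
( var ) + ( f ) + t
( var ) + ( var ) + t
( var ) + ( var ) + f
( var ) + ( var ) + n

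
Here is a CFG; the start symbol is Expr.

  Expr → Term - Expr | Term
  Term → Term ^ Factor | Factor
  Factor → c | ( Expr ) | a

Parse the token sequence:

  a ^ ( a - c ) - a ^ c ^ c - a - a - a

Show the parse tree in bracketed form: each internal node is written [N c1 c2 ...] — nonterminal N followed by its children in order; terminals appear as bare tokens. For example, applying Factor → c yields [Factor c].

[Expr [Term [Term [Factor a]] ^ [Factor ( [Expr [Term [Factor a]] - [Expr [Term [Factor c]]]] )]] - [Expr [Term [Term [Term [Factor a]] ^ [Factor c]] ^ [Factor c]] - [Expr [Term [Factor a]] - [Expr [Term [Factor a]] - [Expr [Term [Factor a]]]]]]]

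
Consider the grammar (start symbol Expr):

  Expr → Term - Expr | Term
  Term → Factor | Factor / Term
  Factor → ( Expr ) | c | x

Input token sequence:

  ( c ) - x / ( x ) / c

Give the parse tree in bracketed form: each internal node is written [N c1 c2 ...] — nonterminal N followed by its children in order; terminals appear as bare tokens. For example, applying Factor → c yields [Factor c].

[Expr [Term [Factor ( [Expr [Term [Factor c]]] )]] - [Expr [Term [Factor x] / [Term [Factor ( [Expr [Term [Factor x]]] )] / [Term [Factor c]]]]]]

Expr
Term - Expr
Factor - Expr
( Expr ) - Expr
( Term ) - Expr
( Factor ) - Expr
( c ) - Expr
( c ) - Term
( c ) - Factor / Term
( c ) - x / Term
( c ) - x / Factor / Term
( c ) - x / ( Expr ) / Term
( c ) - x / ( Term ) / Term
( c ) - x / ( Factor ) / Term
( c ) - x / ( x ) / Term
( c ) - x / ( x ) / Factor
( c ) - x / ( x ) / c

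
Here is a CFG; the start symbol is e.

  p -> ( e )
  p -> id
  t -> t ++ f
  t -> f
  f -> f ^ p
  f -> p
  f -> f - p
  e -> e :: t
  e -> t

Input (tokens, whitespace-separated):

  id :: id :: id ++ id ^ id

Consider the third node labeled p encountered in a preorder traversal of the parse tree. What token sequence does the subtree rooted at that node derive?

id

[e [e [e [t [f [p id]]]] :: [t [f [p id]]]] :: [t [t [f [p id]]] ++ [f [f [p id]] ^ [p id]]]]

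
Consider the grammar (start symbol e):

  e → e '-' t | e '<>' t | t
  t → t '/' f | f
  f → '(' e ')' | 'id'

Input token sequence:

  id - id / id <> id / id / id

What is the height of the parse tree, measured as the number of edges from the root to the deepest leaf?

[e [e [e [t [f id]]] - [t [t [f id]] / [f id]]] <> [t [t [t [f id]] / [f id]] / [f id]]]

5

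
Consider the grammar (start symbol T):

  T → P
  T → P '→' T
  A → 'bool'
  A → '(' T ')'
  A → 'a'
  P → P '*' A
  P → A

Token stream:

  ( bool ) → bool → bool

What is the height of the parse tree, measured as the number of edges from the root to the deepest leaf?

6

[T [P [A ( [T [P [A bool]]] )]] → [T [P [A bool]] → [T [P [A bool]]]]]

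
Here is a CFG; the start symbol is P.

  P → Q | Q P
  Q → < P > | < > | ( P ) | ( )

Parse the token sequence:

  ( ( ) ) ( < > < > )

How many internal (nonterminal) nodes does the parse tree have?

10

[P [Q ( [P [Q ( )]] )] [P [Q ( [P [Q < >] [P [Q < >]]] )]]]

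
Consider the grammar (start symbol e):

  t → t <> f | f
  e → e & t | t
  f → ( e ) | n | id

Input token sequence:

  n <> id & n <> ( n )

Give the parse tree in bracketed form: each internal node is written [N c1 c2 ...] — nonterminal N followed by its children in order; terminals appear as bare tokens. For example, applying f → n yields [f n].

[e [e [t [t [f n]] <> [f id]]] & [t [t [f n]] <> [f ( [e [t [f n]]] )]]]

e
e & t
t & t
t <> f & t
f <> f & t
n <> f & t
n <> id & t
n <> id & t <> f
n <> id & f <> f
n <> id & n <> f
n <> id & n <> ( e )
n <> id & n <> ( t )
n <> id & n <> ( f )
n <> id & n <> ( n )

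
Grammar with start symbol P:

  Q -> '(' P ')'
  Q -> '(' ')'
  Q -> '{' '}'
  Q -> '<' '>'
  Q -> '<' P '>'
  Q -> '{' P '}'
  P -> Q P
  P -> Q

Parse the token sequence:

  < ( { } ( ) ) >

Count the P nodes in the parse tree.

4

[P [Q < [P [Q ( [P [Q { }] [P [Q ( )]]] )]] >]]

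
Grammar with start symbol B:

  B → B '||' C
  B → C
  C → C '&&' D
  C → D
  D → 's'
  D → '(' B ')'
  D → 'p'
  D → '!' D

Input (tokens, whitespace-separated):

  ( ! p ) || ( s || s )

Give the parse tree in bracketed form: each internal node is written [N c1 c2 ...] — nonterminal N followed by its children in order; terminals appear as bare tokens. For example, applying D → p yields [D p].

B
B || C
C || C
D || C
( B ) || C
( C ) || C
( D ) || C
( ! D ) || C
( ! p ) || C
( ! p ) || D
( ! p ) || ( B )
( ! p ) || ( B || C )
( ! p ) || ( C || C )
( ! p ) || ( D || C )
( ! p ) || ( s || C )
( ! p ) || ( s || D )
( ! p ) || ( s || s )

[B [B [C [D ( [B [C [D ! [D p]]]] )]]] || [C [D ( [B [B [C [D s]]] || [C [D s]]] )]]]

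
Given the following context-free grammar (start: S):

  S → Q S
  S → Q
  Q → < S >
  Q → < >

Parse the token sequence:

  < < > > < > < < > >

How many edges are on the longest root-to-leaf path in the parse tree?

[S [Q < [S [Q < >]] >] [S [Q < >] [S [Q < [S [Q < >]] >]]]]

6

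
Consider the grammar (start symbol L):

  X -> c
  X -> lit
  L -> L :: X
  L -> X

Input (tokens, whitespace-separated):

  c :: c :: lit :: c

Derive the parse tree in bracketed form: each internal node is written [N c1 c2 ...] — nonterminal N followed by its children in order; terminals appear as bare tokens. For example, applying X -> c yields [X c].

[L [L [L [L [X c]] :: [X c]] :: [X lit]] :: [X c]]

L
L :: X
L :: X :: X
L :: X :: X :: X
X :: X :: X :: X
c :: X :: X :: X
c :: c :: X :: X
c :: c :: lit :: X
c :: c :: lit :: c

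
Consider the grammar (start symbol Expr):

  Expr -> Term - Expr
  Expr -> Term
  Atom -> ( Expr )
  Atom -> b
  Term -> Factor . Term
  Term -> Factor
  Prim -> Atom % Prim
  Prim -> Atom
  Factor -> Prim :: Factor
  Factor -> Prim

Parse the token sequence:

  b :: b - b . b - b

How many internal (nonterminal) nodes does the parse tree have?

22

[Expr [Term [Factor [Prim [Atom b]] :: [Factor [Prim [Atom b]]]]] - [Expr [Term [Factor [Prim [Atom b]]] . [Term [Factor [Prim [Atom b]]]]] - [Expr [Term [Factor [Prim [Atom b]]]]]]]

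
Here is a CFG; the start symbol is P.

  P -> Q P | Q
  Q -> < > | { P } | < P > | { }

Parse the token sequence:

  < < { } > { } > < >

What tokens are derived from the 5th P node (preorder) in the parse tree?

[P [Q < [P [Q < [P [Q { }]] >] [P [Q { }]]] >] [P [Q < >]]]

< >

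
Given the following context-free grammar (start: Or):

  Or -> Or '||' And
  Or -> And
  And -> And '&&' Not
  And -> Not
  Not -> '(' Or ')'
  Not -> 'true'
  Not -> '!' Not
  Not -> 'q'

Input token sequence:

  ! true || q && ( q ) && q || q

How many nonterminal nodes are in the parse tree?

[Or [Or [Or [And [Not ! [Not true]]]] || [And [And [And [Not q]] && [Not ( [Or [And [Not q]]] )]] && [Not q]]] || [And [Not q]]]

17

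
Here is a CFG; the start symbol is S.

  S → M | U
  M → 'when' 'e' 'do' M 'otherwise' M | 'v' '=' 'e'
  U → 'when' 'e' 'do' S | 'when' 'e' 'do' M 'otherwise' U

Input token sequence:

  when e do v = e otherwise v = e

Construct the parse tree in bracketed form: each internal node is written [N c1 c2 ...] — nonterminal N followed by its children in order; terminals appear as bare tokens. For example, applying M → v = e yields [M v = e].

[S [M when e do [M v = e] otherwise [M v = e]]]

S
M
when e do M otherwise M
when e do v = e otherwise M
when e do v = e otherwise v = e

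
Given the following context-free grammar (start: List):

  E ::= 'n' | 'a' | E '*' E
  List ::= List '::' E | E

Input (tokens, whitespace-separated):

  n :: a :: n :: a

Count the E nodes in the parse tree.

4

[List [List [List [List [E n]] :: [E a]] :: [E n]] :: [E a]]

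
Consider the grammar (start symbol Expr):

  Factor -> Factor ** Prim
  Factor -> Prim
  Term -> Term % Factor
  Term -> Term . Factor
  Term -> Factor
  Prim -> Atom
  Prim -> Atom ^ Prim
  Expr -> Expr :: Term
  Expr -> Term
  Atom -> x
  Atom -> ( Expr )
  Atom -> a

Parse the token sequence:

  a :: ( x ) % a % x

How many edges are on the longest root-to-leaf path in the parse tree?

[Expr [Expr [Term [Factor [Prim [Atom a]]]]] :: [Term [Term [Term [Factor [Prim [Atom ( [Expr [Term [Factor [Prim [Atom x]]]]] )]]]] % [Factor [Prim [Atom a]]]] % [Factor [Prim [Atom x]]]]]

12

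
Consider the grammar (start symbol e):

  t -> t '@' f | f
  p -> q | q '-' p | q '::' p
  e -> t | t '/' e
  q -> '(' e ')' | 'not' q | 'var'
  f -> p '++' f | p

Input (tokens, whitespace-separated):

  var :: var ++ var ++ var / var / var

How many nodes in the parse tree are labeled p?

[e [t [f [p [q var] :: [p [q var]]] ++ [f [p [q var]] ++ [f [p [q var]]]]]] / [e [t [f [p [q var]]]] / [e [t [f [p [q var]]]]]]]

6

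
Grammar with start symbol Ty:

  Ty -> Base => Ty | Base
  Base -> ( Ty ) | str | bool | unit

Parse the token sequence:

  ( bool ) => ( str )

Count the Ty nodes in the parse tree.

4

[Ty [Base ( [Ty [Base bool]] )] => [Ty [Base ( [Ty [Base str]] )]]]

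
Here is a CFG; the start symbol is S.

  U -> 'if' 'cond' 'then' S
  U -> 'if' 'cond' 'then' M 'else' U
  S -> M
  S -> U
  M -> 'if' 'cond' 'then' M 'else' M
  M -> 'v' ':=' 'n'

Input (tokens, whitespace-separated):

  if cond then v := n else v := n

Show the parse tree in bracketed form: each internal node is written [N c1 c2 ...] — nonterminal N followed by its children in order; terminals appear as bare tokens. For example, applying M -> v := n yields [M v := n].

[S [M if cond then [M v := n] else [M v := n]]]

S
M
if cond then M else M
if cond then v := n else M
if cond then v := n else v := n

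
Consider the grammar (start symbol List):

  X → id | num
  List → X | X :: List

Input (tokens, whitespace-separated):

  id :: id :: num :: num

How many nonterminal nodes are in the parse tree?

8

[List [X id] :: [List [X id] :: [List [X num] :: [List [X num]]]]]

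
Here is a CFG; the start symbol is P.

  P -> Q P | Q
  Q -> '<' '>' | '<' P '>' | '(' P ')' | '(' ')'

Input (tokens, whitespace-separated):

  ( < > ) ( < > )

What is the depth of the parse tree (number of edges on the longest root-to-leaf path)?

5

[P [Q ( [P [Q < >]] )] [P [Q ( [P [Q < >]] )]]]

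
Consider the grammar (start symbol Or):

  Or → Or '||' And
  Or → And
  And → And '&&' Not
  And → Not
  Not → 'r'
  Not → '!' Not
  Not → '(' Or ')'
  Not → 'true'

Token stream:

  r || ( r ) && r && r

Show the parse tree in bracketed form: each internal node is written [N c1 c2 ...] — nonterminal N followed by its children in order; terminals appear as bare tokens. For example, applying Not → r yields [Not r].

[Or [Or [And [Not r]]] || [And [And [And [Not ( [Or [And [Not r]]] )]] && [Not r]] && [Not r]]]

Or
Or || And
And || And
Not || And
r || And
r || And && Not
r || And && Not && Not
r || Not && Not && Not
r || ( Or ) && Not && Not
r || ( And ) && Not && Not
r || ( Not ) && Not && Not
r || ( r ) && Not && Not
r || ( r ) && r && Not
r || ( r ) && r && r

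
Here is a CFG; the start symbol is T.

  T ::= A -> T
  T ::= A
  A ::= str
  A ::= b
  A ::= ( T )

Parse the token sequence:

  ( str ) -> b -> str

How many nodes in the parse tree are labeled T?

[T [A ( [T [A str]] )] -> [T [A b] -> [T [A str]]]]

4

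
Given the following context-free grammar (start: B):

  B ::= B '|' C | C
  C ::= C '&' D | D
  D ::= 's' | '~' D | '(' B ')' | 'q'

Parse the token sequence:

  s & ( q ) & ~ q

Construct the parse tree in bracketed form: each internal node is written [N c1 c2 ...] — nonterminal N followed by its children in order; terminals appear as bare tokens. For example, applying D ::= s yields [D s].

[B [C [C [C [D s]] & [D ( [B [C [D q]]] )]] & [D ~ [D q]]]]

B
C
C & D
C & D & D
D & D & D
s & D & D
s & ( B ) & D
s & ( C ) & D
s & ( D ) & D
s & ( q ) & D
s & ( q ) & ~ D
s & ( q ) & ~ q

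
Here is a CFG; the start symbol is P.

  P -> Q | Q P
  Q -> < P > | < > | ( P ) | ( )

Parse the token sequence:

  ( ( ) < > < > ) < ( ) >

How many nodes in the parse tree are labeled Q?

6

[P [Q ( [P [Q ( )] [P [Q < >] [P [Q < >]]]] )] [P [Q < [P [Q ( )]] >]]]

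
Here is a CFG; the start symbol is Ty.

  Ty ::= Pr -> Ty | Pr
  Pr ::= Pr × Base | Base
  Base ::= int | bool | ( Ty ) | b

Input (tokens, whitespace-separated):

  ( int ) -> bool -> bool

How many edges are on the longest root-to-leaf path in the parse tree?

6

[Ty [Pr [Base ( [Ty [Pr [Base int]]] )]] -> [Ty [Pr [Base bool]] -> [Ty [Pr [Base bool]]]]]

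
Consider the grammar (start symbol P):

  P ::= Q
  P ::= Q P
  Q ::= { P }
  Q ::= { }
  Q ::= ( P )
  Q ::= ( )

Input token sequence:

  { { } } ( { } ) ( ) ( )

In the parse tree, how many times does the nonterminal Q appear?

6

[P [Q { [P [Q { }]] }] [P [Q ( [P [Q { }]] )] [P [Q ( )] [P [Q ( )]]]]]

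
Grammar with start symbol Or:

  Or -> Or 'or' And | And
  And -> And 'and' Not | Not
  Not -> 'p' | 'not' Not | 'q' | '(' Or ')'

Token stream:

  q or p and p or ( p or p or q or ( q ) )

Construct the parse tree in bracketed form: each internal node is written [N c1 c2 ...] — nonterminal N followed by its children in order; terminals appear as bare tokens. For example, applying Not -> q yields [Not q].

[Or [Or [Or [And [Not q]]] or [And [And [Not p]] and [Not p]]] or [And [Not ( [Or [Or [Or [Or [And [Not p]]] or [And [Not p]]] or [And [Not q]]] or [And [Not ( [Or [And [Not q]]] )]]] )]]]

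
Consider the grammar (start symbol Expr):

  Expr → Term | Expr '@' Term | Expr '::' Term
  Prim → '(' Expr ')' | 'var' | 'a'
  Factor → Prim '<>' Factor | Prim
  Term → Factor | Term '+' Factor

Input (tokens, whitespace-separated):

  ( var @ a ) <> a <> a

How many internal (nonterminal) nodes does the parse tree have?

16

[Expr [Term [Factor [Prim ( [Expr [Expr [Term [Factor [Prim var]]]] @ [Term [Factor [Prim a]]]] )] <> [Factor [Prim a] <> [Factor [Prim a]]]]]]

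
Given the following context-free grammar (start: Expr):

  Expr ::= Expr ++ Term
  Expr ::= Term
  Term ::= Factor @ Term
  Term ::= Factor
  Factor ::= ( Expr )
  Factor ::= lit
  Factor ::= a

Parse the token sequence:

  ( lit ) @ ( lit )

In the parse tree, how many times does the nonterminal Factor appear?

4

[Expr [Term [Factor ( [Expr [Term [Factor lit]]] )] @ [Term [Factor ( [Expr [Term [Factor lit]]] )]]]]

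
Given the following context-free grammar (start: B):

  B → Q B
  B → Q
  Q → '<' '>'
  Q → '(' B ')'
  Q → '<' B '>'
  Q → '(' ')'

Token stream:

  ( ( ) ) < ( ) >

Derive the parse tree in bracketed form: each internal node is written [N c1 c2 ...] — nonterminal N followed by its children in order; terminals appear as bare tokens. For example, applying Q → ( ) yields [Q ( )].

[B [Q ( [B [Q ( )]] )] [B [Q < [B [Q ( )]] >]]]

B
Q B
( B ) B
( Q ) B
( ( ) ) B
( ( ) ) Q
( ( ) ) < B >
( ( ) ) < Q >
( ( ) ) < ( ) >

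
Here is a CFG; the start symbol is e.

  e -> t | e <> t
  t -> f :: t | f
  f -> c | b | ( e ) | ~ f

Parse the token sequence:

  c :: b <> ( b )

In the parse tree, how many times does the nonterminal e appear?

[e [e [t [f c] :: [t [f b]]]] <> [t [f ( [e [t [f b]]] )]]]

3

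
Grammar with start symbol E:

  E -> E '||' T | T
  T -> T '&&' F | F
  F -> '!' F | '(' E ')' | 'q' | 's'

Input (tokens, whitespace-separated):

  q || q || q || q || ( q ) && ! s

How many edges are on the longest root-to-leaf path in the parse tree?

7

[E [E [E [E [E [T [F q]]] || [T [F q]]] || [T [F q]]] || [T [F q]]] || [T [T [F ( [E [T [F q]]] )]] && [F ! [F s]]]]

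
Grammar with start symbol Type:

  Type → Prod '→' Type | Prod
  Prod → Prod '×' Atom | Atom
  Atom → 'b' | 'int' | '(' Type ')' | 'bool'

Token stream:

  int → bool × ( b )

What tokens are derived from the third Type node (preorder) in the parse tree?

b

[Type [Prod [Atom int]] → [Type [Prod [Prod [Atom bool]] × [Atom ( [Type [Prod [Atom b]]] )]]]]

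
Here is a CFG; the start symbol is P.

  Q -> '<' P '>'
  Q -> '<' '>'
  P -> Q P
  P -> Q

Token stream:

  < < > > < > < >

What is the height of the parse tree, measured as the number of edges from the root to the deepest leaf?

4

[P [Q < [P [Q < >]] >] [P [Q < >] [P [Q < >]]]]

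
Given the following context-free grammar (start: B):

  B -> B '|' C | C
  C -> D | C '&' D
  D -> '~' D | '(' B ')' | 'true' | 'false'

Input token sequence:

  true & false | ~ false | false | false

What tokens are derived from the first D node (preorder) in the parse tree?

true

[B [B [B [B [C [C [D true]] & [D false]]] | [C [D ~ [D false]]]] | [C [D false]]] | [C [D false]]]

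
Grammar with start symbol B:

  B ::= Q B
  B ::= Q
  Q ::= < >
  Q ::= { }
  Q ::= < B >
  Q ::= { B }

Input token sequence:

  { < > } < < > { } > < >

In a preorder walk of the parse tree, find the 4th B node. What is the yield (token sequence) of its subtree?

< > { }

[B [Q { [B [Q < >]] }] [B [Q < [B [Q < >] [B [Q { }]]] >] [B [Q < >]]]]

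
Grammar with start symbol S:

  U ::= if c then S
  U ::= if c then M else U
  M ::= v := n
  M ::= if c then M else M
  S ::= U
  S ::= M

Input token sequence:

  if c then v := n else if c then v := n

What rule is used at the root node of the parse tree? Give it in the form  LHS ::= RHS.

[S [U if c then [M v := n] else [U if c then [S [M v := n]]]]]

S ::= U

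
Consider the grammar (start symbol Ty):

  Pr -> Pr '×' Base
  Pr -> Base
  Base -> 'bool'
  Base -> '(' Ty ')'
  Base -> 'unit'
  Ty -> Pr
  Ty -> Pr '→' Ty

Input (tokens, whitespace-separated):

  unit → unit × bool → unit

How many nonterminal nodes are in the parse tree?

11

[Ty [Pr [Base unit]] → [Ty [Pr [Pr [Base unit]] × [Base bool]] → [Ty [Pr [Base unit]]]]]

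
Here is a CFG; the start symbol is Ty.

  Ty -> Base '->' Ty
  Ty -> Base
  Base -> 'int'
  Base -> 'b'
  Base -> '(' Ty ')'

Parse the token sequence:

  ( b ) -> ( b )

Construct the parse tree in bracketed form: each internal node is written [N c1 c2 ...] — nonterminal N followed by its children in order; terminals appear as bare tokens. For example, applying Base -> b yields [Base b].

Ty
Base -> Ty
( Ty ) -> Ty
( Base ) -> Ty
( b ) -> Ty
( b ) -> Base
( b ) -> ( Ty )
( b ) -> ( Base )
( b ) -> ( b )

[Ty [Base ( [Ty [Base b]] )] -> [Ty [Base ( [Ty [Base b]] )]]]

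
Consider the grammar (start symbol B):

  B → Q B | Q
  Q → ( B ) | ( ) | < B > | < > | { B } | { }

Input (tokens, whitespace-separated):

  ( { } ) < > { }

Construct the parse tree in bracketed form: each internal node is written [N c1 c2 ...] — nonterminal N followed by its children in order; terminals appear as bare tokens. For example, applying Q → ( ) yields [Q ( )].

B
Q B
( B ) B
( Q ) B
( { } ) B
( { } ) Q B
( { } ) < > B
( { } ) < > Q
( { } ) < > { }

[B [Q ( [B [Q { }]] )] [B [Q < >] [B [Q { }]]]]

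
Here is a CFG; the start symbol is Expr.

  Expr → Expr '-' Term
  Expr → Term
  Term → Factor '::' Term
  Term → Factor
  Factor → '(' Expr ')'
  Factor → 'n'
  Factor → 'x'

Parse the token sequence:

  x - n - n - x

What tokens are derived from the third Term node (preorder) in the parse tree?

[Expr [Expr [Expr [Expr [Term [Factor x]]] - [Term [Factor n]]] - [Term [Factor n]]] - [Term [Factor x]]]

n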